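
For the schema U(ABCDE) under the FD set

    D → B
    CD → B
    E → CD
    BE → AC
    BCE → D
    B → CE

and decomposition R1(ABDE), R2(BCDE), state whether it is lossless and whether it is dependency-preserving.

lossless and dependency-preserving

Lossless test: (BDE)⁺ = {ABCDE}, which contains all of one fragment — lossless.
Dependency preservation: BE → AC is not contained in any single fragment, but the restricted closure of its left-hand side across the fragments still reaches the right-hand side; the remaining FDs each lie inside some fragment. All dependencies are preserved.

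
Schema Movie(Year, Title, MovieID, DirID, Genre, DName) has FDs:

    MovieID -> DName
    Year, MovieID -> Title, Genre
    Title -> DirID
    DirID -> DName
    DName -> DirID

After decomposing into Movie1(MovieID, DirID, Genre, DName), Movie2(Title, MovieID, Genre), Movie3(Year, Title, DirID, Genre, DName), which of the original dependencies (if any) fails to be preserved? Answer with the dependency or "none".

Year, MovieID -> Title, Genre

Check Year, MovieID → Title, Genre: no single fragment contains all of {Year, Title, MovieID, Genre}, and the restricted closure of {Year, MovieID} across the fragments never reaches {Title, Genre}.
MovieID → DName is preserved.
Title → DirID is preserved.
DirID → DName is preserved.
DName → DirID is preserved.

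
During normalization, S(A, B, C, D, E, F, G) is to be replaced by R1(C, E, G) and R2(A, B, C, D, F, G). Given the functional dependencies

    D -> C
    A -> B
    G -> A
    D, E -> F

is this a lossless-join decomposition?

No

Common attributes: R1 ∩ R2 = {C, G}.
Closure of {C, G}: G → A applies, adding A; A → B applies, adding B. So (C, G)⁺ = {A, B, C, G}.
The closure contains neither all of R1 = {C, E, G} nor all of R2 = {A, B, C, D, F, G}, so the common attributes are not a superkey of either fragment. The join is lossy.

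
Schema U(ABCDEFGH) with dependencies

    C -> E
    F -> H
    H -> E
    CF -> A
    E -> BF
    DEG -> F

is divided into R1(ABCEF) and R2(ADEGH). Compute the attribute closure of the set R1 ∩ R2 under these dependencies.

R1 ∩ R2 = {AE}.
E → BF applies, adding BF
F → H applies, adding H
Closure: {ABEFH}.

ABEFH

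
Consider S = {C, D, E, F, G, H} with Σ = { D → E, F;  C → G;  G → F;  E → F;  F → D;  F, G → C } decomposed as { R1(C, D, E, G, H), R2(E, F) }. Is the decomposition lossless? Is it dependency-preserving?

lossless and dependency-preserving

Lossless test: (E)⁺ = {D, E, F}, which contains all of one fragment — lossless.
Dependency preservation: D → E, F; G → F; F → D; F, G → C are not contained in any single fragment, but the restricted closure of each left-hand side across the fragments still reaches the right-hand side; the remaining FDs each lie inside some fragment. All dependencies are preserved.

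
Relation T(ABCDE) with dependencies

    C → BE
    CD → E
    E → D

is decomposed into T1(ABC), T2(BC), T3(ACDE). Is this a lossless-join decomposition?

Yes

Chase test. Columns are ABCDE; row i has aⱼ where attribute j ∈ Ti, else bᵢⱼ.
Initial tableau (one row per fragment):
  row 1: a1 a2 a3 b14 b15
  row 2: b21 a2 a3 b24 b25
  row 3: a1 b32 a3 a4 a5
Rows 1 and 2 agree on C; apply C→BE and equate their BE entries.
Rows 1 and 3 agree on C; apply C→BE and equate their BE entries.
Rows 1 and 2 agree on E; apply E→D and equate their D entries.
Rows 1 and 3 agree on E; apply E→D and equate their D entries.
Row 1 is now all distinguished symbols — the join is lossless.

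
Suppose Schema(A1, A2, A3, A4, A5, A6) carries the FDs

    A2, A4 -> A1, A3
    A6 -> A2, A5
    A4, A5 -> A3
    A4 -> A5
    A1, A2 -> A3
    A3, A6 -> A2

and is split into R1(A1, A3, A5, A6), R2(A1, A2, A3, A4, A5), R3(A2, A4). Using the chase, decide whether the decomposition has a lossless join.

No

Chase test. Columns are A1, A2, A3, A4, A5, A6; row i has aⱼ where attribute j ∈ Ri, else bᵢⱼ.
Initial tableau (one row per fragment):
  row 1: a1 b12 a3 b14 a5 a6
  row 2: a1 a2 a3 a4 a5 b26
  row 3: b31 a2 b33 a4 b35 b36
Rows 2 and 3 agree on A2, A4; apply A2, A4→A1, A3 and equate their A1, A3 entries.
Rows 2 and 3 agree on A4; apply A4→A5 and equate their A5 entries.
No row becomes fully distinguished — the join is lossy.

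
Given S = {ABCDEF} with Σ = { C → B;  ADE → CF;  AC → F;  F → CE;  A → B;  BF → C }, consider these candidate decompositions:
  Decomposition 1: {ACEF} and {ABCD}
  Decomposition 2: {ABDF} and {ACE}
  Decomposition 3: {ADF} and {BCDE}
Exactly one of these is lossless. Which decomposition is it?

Decomposition 1

Decomposition 1: common = {AC}, closure = {ABCEF} → lossless.
Decomposition 2: common = {A}, closure = {AB} → lossy.
Decomposition 3: common = {D}, closure = {D} → lossy.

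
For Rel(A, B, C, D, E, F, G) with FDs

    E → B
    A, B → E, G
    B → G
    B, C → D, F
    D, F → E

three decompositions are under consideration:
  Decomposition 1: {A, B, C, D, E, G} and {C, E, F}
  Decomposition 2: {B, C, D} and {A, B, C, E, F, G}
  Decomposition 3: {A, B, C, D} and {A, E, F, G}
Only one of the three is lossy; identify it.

Decomposition 3

Decomposition 1: common = {C, E}, closure = {B, C, D, E, F, G} → lossless.
Decomposition 2: common = {B, C}, closure = {B, C, D, E, F, G} → lossless.
Decomposition 3: common = {A}, closure = {A} → lossy.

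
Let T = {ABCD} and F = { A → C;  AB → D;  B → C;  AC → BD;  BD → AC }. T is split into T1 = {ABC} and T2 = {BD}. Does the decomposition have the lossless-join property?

Common attributes: T1 ∩ T2 = {B}.
Closure of {B}: B → C applies, adding C. So (B)⁺ = {BC}.
The closure contains neither all of T1 = {ABC} nor all of T2 = {BD}, so the common attributes are not a superkey of either fragment. The join is lossy.

No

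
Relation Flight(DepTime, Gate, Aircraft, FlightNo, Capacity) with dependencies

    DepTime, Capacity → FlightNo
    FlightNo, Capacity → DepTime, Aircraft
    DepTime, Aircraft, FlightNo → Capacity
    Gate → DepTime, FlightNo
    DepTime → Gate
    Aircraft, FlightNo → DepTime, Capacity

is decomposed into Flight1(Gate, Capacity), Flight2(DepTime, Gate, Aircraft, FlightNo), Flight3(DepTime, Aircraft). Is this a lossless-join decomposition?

Chase test. Columns are DepTime, Gate, Aircraft, FlightNo, Capacity; row i has aⱼ where attribute j ∈ Flighti, else bᵢⱼ.
Initial tableau (one row per fragment):
  row 1: b11 a2 b13 b14 a5
  row 2: a1 a2 a3 a4 b25
  row 3: a1 b32 a3 b34 b35
Rows 1 and 2 agree on Gate; apply Gate→DepTime, FlightNo and equate their DepTime, FlightNo entries.
Rows 1 and 3 agree on DepTime; apply DepTime→Gate and equate their Gate entries.
Rows 1 and 3 agree on Gate; apply Gate→DepTime, FlightNo and equate their DepTime, FlightNo entries.
Rows 2 and 3 agree on Aircraft, FlightNo; apply Aircraft, FlightNo→DepTime, Capacity and equate their DepTime, Capacity entries.
No row becomes fully distinguished — the join is lossy.

No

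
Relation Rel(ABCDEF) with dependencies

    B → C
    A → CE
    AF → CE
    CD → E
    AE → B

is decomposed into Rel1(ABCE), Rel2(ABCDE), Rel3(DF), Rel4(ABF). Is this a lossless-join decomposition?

No

Chase test. Columns are ABCDEF; row i has aⱼ where attribute j ∈ Reli, else bᵢⱼ.
Initial tableau (one row per fragment):
  row 1: a1 a2 a3 b14 a5 b16
  row 2: a1 a2 a3 a4 a5 b26
  row 3: b31 b32 b33 a4 b35 a6
  row 4: a1 a2 b43 b44 b45 a6
Rows 1 and 4 agree on B; apply B→C and equate their C entries.
Rows 1 and 4 agree on A; apply A→CE and equate their CE entries.
No row becomes fully distinguished — the join is lossy.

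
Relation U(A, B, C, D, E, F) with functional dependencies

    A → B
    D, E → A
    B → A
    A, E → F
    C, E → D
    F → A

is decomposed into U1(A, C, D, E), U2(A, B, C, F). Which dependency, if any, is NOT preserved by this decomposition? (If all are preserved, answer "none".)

A, E → F

Check A, E → F: no single fragment contains all of {A, E, F}, and the restricted closure of {A, E} across the fragments never reaches {F}.
A → B is preserved.
D, E → A is preserved.
B → A is preserved.
C, E → D is preserved.
F → A is preserved.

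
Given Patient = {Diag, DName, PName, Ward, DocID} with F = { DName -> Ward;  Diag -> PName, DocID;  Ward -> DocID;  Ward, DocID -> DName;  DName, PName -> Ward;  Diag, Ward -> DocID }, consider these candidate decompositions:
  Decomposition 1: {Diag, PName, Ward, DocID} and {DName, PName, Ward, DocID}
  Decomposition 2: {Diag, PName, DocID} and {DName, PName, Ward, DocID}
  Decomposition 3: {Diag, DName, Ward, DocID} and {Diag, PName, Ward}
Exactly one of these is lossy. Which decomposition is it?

Decomposition 2

Decomposition 1: common = {PName, Ward, DocID}, closure = {DName, PName, Ward, DocID} → lossless.
Decomposition 2: common = {PName, DocID}, closure = {PName, DocID} → lossy.
Decomposition 3: common = {Diag, Ward}, closure = {Diag, DName, PName, Ward, DocID} → lossless.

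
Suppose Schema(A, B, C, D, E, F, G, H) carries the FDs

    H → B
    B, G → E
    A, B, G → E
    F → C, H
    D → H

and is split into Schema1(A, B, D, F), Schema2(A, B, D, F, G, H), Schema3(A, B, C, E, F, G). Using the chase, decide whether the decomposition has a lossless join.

Yes

Chase test. Columns are A, B, C, D, E, F, G, H; row i has aⱼ where attribute j ∈ Schemai, else bᵢⱼ.
Initial tableau (one row per fragment):
  row 1: a1 a2 b13 a4 b15 a6 b17 b18
  row 2: a1 a2 b23 a4 b25 a6 a7 a8
  row 3: a1 a2 a3 b34 a5 a6 a7 b38
Rows 2 and 3 agree on B, G; apply B, G→E and equate their E entries.
Rows 1 and 2 agree on F; apply F→C, H and equate their C, H entries.
Rows 1 and 3 agree on F; apply F→C, H and equate their C, H entries.
Row 2 is now all distinguished symbols — the join is lossless.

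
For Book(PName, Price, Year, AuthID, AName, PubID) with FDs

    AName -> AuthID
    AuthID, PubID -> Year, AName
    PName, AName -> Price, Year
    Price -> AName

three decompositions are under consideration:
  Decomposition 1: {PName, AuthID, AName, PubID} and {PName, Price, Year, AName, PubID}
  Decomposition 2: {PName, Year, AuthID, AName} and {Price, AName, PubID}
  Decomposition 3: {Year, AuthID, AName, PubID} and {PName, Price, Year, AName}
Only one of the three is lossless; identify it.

Decomposition 1

Decomposition 1: common = {PName, AName, PubID}, closure = {PName, Price, Year, AuthID, AName, PubID} → lossless.
Decomposition 2: common = {AName}, closure = {AuthID, AName} → lossy.
Decomposition 3: common = {Year, AName}, closure = {Year, AuthID, AName} → lossy.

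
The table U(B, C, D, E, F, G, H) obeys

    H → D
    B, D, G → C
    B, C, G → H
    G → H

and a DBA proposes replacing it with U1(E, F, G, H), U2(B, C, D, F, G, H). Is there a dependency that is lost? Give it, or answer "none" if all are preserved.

none

H → D lies within U2.
B, D, G → C lies within U2.
B, C, G → H lies within U2.
G → H lies within U1.
Every dependency is enforceable on the fragments, so the decomposition is dependency-preserving.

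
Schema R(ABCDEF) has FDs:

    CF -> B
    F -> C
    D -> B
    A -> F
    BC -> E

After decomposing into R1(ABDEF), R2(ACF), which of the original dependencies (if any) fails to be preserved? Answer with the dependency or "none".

BC -> E

Check BC → E: no single fragment contains all of {BCE}, and the restricted closure of {BC} across the fragments never reaches {E}.
CF → B is preserved.
F → C is preserved.
D → B is preserved.
A → F is preserved.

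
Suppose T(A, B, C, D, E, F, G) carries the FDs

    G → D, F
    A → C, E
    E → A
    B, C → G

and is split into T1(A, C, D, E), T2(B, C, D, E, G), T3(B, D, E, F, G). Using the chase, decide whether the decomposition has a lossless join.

Chase test. Columns are A, B, C, D, E, F, G; row i has aⱼ where attribute j ∈ Ti, else bᵢⱼ.
Initial tableau (one row per fragment):
  row 1: a1 b12 a3 a4 a5 b16 b17
  row 2: b21 a2 a3 a4 a5 b26 a7
  row 3: b31 a2 b33 a4 a5 a6 a7
Rows 2 and 3 agree on G; apply G→D, F and equate their D, F entries.
Rows 1 and 2 agree on E; apply E→A and equate their A entries.
Rows 1 and 3 agree on E; apply E→A and equate their A entries.
Rows 1 and 3 agree on A; apply A→C, E and equate their C, E entries.
Row 2 is now all distinguished symbols — the join is lossless.

Yes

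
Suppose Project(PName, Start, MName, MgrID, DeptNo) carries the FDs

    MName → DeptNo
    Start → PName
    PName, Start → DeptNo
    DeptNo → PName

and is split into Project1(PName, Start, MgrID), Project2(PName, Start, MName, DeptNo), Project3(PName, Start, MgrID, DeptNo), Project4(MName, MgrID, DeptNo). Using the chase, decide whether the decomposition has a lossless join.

No

Chase test. Columns are PName, Start, MName, MgrID, DeptNo; row i has aⱼ where attribute j ∈ Projecti, else bᵢⱼ.
Initial tableau (one row per fragment):
  row 1: a1 a2 b13 a4 b15
  row 2: a1 a2 a3 b24 a5
  row 3: a1 a2 b33 a4 a5
  row 4: b41 b42 a3 a4 a5
Rows 1 and 2 agree on PName, Start; apply PName, Start→DeptNo and equate their DeptNo entries.
Rows 1 and 4 agree on DeptNo; apply DeptNo→PName and equate their PName entries.
No row becomes fully distinguished — the join is lossy.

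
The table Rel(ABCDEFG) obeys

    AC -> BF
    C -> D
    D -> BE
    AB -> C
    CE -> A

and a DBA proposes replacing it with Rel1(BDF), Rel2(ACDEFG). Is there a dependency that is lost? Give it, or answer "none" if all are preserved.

Check AB → C: no single fragment contains all of {ABC}, and the restricted closure of {AB} across the fragments never reaches {C}.
AC → BF is preserved.
C → D is preserved.
D → BE is preserved.
CE → A is preserved.

AB -> C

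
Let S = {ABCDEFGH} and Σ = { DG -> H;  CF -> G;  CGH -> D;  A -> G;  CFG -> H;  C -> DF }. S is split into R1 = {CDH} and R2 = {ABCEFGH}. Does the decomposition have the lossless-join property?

Yes

Common attributes: R1 ∩ R2 = {CH}.
Closure of {CH}: C → DF applies, adding DF; CF → G applies, adding G. So (CH)⁺ = {CDFGH}.
This closure contains every attribute of R1, so R1 ∩ R2 → R1. The join is lossless.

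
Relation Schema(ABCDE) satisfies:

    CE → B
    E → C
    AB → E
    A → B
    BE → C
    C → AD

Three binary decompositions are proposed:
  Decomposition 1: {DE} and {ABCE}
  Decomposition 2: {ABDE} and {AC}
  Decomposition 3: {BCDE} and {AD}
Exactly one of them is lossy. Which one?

Decomposition 1: common = {E}, closure = {ABCDE} → lossless.
Decomposition 2: common = {A}, closure = {ABCDE} → lossless.
Decomposition 3: common = {D}, closure = {D} → lossy.

Decomposition 3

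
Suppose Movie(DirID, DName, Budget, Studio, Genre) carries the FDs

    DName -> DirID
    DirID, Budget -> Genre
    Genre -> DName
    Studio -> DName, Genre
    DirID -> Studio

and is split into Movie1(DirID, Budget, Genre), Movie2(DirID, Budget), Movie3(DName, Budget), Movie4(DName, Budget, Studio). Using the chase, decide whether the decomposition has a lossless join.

Chase test. Columns are DirID, DName, Budget, Studio, Genre; row i has aⱼ where attribute j ∈ Moviei, else bᵢⱼ.
Initial tableau (one row per fragment):
  row 1: a1 b12 a3 b14 a5
  row 2: a1 b22 a3 b24 b25
  row 3: b31 a2 a3 b34 b35
  row 4: b41 a2 a3 a4 b45
Rows 3 and 4 agree on DName; apply DName→DirID and equate their DirID entries.
Rows 1 and 2 agree on DirID, Budget; apply DirID, Budget→Genre and equate their Genre entries.
Rows 3 and 4 agree on DirID, Budget; apply DirID, Budget→Genre and equate their Genre entries.
Rows 1 and 2 agree on Genre; apply Genre→DName and equate their DName entries.
Rows 1 and 2 agree on DirID; apply DirID→Studio and equate their Studio entries.
Rows 3 and 4 agree on DirID; apply DirID→Studio and equate their Studio entries.
No row becomes fully distinguished — the join is lossy.

No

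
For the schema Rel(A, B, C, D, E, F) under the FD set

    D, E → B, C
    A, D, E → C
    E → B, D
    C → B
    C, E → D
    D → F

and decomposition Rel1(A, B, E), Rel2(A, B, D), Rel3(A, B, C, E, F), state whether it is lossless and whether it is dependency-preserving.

lossy and not dependency-preserving

Lossless test (chase): Rows 1 and 3 agree on E; apply E→B, D and equate their B, D entries. Rows 1 and 3 agree on D; apply D→F and equate their F entries. Rows 1 and 3 agree on D, E; apply D, E→B, C and equate their B, C entries. No row becomes fully distinguished — the join is lossy.
Dependency preservation: the restricted closure of {E} across the fragments never reaches {B, D}, so E → B, D cannot be enforced without a join — not preserved.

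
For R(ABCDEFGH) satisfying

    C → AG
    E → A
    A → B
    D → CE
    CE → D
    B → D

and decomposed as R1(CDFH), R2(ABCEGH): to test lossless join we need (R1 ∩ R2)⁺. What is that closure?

R1 ∩ R2 = {CH}.
C → AG applies, adding AG
A → B applies, adding B
B → D applies, adding D
D → CE applies, adding E
Closure: {ABCDEGH}.

ABCDEGH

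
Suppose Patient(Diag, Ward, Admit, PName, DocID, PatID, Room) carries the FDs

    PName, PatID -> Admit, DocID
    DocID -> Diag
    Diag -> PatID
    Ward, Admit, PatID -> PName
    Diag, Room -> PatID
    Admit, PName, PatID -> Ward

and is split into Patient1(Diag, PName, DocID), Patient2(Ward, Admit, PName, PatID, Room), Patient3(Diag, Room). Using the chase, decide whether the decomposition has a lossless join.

No

Chase test. Columns are Diag, Ward, Admit, PName, DocID, PatID, Room; row i has aⱼ where attribute j ∈ Patienti, else bᵢⱼ.
Initial tableau (one row per fragment):
  row 1: a1 b12 b13 a4 a5 b16 b17
  row 2: b21 a2 a3 a4 b25 a6 a7
  row 3: a1 b32 b33 b34 b35 b36 a7
Rows 1 and 3 agree on Diag; apply Diag→PatID and equate their PatID entries.
No row becomes fully distinguished — the join is lossy.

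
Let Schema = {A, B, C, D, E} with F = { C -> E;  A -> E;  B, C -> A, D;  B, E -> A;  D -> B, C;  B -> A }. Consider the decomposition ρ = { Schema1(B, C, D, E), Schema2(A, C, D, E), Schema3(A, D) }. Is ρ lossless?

Chase test. Columns are A, B, C, D, E; row i has aⱼ where attribute j ∈ Schemai, else bᵢⱼ.
Initial tableau (one row per fragment):
  row 1: b11 a2 a3 a4 a5
  row 2: a1 b22 a3 a4 a5
  row 3: a1 b32 b33 a4 b35
Rows 2 and 3 agree on A; apply A→E and equate their E entries.
Rows 1 and 2 agree on D; apply D→B, C and equate their B, C entries.
Rows 1 and 3 agree on D; apply D→B, C and equate their B, C entries.
Rows 1 and 2 agree on B; apply B→A and equate their A entries.
Row 1 is now all distinguished symbols — the join is lossless.

Yes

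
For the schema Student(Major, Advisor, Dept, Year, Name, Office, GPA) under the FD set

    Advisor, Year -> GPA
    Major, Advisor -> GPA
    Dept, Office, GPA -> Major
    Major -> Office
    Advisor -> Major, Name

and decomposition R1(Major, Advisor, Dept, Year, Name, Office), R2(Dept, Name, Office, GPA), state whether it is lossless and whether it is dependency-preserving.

lossy and not dependency-preserving

Lossless test: (Dept, Name, Office)⁺ = {Dept, Name, Office}, which is a superkey of neither fragment — lossy.
Dependency preservation: the restricted closure of {Advisor, Year} across the fragments never reaches {GPA}, so Advisor, Year → GPA cannot be enforced without a join — not preserved.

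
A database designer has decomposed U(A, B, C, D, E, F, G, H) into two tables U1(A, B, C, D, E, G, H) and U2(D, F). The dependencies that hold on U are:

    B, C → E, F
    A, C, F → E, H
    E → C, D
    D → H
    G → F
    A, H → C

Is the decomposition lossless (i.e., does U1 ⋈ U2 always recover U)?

Common attributes: U1 ∩ U2 = {D}.
Closure of {D}: D → H applies, adding H. So (D)⁺ = {D, H}.
The closure contains neither all of U1 = {A, B, C, D, E, G, H} nor all of U2 = {D, F}, so the common attributes are not a superkey of either fragment. The join is lossy.

No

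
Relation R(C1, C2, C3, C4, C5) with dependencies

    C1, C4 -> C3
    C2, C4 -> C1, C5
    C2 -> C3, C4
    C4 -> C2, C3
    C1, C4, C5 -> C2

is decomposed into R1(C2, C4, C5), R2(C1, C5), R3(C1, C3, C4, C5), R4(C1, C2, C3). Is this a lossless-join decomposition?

Chase test. Columns are C1, C2, C3, C4, C5; row i has aⱼ where attribute j ∈ Ri, else bᵢⱼ.
Initial tableau (one row per fragment):
  row 1: b11 a2 b13 a4 a5
  row 2: a1 b22 b23 b24 a5
  row 3: a1 b32 a3 a4 a5
  row 4: a1 a2 a3 b44 b45
Rows 1 and 4 agree on C2; apply C2→C3, C4 and equate their C3, C4 entries.
Rows 1 and 3 agree on C4; apply C4→C2, C3 and equate their C2, C3 entries.
Rows 1 and 3 agree on C2, C4; apply C2, C4→C1, C5 and equate their C1, C5 entries.
Rows 1 and 4 agree on C2, C4; apply C2, C4→C1, C5 and equate their C1, C5 entries.
Row 1 is now all distinguished symbols — the join is lossless.

Yes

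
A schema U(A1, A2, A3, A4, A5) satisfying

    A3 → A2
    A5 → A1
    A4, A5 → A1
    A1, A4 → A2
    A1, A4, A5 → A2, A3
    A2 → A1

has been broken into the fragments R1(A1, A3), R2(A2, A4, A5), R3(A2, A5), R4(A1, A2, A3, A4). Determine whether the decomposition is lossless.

No

Chase test. Columns are A1, A2, A3, A4, A5; row i has aⱼ where attribute j ∈ Ri, else bᵢⱼ.
Initial tableau (one row per fragment):
  row 1: a1 b12 a3 b14 b15
  row 2: b21 a2 b23 a4 a5
  row 3: b31 a2 b33 b34 a5
  row 4: a1 a2 a3 a4 b45
Rows 1 and 4 agree on A3; apply A3→A2 and equate their A2 entries.
Rows 2 and 3 agree on A5; apply A5→A1 and equate their A1 entries.
Rows 1 and 2 agree on A2; apply A2→A1 and equate their A1 entries.
No row becomes fully distinguished — the join is lossy.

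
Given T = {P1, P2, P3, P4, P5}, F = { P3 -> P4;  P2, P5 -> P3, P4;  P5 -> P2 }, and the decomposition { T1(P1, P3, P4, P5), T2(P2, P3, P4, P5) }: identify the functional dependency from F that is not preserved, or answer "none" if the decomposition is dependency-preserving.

P3 → P4 lies within T1.
P2, P5 → P3, P4 lies within T2.
P5 → P2 lies within T2.
Every dependency is enforceable on the fragments, so the decomposition is dependency-preserving.

none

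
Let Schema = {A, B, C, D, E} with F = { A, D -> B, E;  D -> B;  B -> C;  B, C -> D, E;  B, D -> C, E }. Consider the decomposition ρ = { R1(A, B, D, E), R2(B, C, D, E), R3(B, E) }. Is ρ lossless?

Yes

Chase test. Columns are A, B, C, D, E; row i has aⱼ where attribute j ∈ Ri, else bᵢⱼ.
Initial tableau (one row per fragment):
  row 1: a1 a2 b13 a4 a5
  row 2: b21 a2 a3 a4 a5
  row 3: b31 a2 b33 b34 a5
Rows 1 and 2 agree on B; apply B→C and equate their C entries.
Rows 1 and 3 agree on B; apply B→C and equate their C entries.
Rows 1 and 3 agree on B, C; apply B, C→D, E and equate their D, E entries.
Row 1 is now all distinguished symbols — the join is lossless.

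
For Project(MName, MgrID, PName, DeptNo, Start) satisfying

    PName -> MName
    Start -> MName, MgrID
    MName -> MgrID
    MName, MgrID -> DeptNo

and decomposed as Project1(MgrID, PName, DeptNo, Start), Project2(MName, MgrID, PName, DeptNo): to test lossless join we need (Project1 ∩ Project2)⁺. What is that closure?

MName, MgrID, PName, DeptNo

Project1 ∩ Project2 = {MgrID, PName, DeptNo}.
PName → MName applies, adding MName
Closure: {MName, MgrID, PName, DeptNo}.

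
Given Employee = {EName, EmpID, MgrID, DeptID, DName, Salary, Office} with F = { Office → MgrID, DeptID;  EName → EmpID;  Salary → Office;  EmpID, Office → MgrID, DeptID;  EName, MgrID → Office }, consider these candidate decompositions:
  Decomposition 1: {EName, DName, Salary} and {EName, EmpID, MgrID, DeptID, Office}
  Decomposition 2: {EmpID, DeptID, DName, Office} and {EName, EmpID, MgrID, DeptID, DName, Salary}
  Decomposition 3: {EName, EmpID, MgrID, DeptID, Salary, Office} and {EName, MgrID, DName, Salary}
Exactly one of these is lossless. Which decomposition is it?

Decomposition 3

Decomposition 1: common = {EName}, closure = {EName, EmpID} → lossy.
Decomposition 2: common = {EmpID, DeptID, DName}, closure = {EmpID, DeptID, DName} → lossy.
Decomposition 3: common = {EName, MgrID, Salary}, closure = {EName, EmpID, MgrID, DeptID, Salary, Office} → lossless.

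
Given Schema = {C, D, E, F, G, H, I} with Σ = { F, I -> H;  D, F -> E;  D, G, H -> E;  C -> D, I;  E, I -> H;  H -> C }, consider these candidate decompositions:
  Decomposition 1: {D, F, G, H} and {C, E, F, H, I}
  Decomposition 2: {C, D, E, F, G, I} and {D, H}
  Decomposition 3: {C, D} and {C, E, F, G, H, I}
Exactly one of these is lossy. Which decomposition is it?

Decomposition 2

Decomposition 1: common = {F, H}, closure = {C, D, E, F, H, I} → lossless.
Decomposition 2: common = {D}, closure = {D} → lossy.
Decomposition 3: common = {C}, closure = {C, D, I} → lossless.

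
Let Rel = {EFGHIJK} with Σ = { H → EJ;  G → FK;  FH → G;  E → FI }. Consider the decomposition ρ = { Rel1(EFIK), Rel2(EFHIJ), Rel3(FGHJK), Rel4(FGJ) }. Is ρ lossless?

Chase test. Columns are EFGHIJK; row i has aⱼ where attribute j ∈ Reli, else bᵢⱼ.
Initial tableau (one row per fragment):
  row 1: a1 a2 b13 b14 a5 b16 a7
  row 2: a1 a2 b23 a4 a5 a6 b27
  row 3: b31 a2 a3 a4 b35 a6 a7
  row 4: b41 a2 a3 b44 b45 a6 b47
Rows 2 and 3 agree on H; apply H→EJ and equate their EJ entries.
Rows 3 and 4 agree on G; apply G→FK and equate their FK entries.
Rows 2 and 3 agree on FH; apply FH→G and equate their G entries.
Rows 1 and 3 agree on E; apply E→FI and equate their FI entries.
Rows 2 and 3 agree on G; apply G→FK and equate their FK entries.
Row 2 is now all distinguished symbols — the join is lossless.

Yes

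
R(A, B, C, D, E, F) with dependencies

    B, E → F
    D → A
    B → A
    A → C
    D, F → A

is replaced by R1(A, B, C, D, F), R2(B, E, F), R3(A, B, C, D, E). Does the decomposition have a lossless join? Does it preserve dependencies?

lossless and dependency-preserving

Lossless test (chase): Rows 2 and 3 agree on B, E; apply B, E→F and equate their F entries. Rows 1 and 2 agree on B; apply B→A and equate their A entries. Rows 1 and 2 agree on A; apply A→C and equate their C entries. Row 3 is now all distinguished symbols — the join is lossless.
Dependency preservation: every FD's attributes lie within a single fragment, so each can be enforced locally — preserved.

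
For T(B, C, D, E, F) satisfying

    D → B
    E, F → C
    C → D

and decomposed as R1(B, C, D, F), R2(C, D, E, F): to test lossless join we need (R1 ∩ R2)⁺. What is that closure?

R1 ∩ R2 = {C, D, F}.
D → B applies, adding B
Closure: {B, C, D, F}.

B, C, D, F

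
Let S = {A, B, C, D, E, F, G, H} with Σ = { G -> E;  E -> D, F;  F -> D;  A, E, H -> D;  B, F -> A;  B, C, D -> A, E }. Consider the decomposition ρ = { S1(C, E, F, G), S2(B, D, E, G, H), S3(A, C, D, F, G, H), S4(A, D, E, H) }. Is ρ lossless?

No

Chase test. Columns are A, B, C, D, E, F, G, H; row i has aⱼ where attribute j ∈ Si, else bᵢⱼ.
Initial tableau (one row per fragment):
  row 1: b11 b12 a3 b14 a5 a6 a7 b18
  row 2: b21 a2 b23 a4 a5 b26 a7 a8
  row 3: a1 b32 a3 a4 b35 a6 a7 a8
  row 4: a1 b42 b43 a4 a5 b46 b47 a8
Rows 1 and 3 agree on G; apply G→E and equate their E entries.
Rows 1 and 2 agree on E; apply E→D, F and equate their D, F entries.
Rows 1 and 4 agree on E; apply E→D, F and equate their D, F entries.
No row becomes fully distinguished — the join is lossy.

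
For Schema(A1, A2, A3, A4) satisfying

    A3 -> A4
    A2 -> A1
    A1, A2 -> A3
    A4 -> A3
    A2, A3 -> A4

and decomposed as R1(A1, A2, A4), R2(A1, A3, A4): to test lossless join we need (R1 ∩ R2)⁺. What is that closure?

R1 ∩ R2 = {A1, A4}.
A4 → A3 applies, adding A3
Closure: {A1, A3, A4}.

A1, A3, A4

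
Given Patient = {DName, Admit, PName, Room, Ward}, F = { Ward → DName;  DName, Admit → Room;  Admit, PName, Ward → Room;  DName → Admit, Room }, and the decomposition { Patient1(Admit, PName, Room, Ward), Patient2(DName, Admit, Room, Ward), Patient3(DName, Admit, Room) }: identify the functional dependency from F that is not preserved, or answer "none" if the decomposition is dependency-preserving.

none

Ward → DName lies within Patient2.
DName, Admit → Room lies within Patient2.
Admit, PName, Ward → Room lies within Patient1.
DName → Admit, Room lies within Patient2.
Every dependency is enforceable on the fragments, so the decomposition is dependency-preserving.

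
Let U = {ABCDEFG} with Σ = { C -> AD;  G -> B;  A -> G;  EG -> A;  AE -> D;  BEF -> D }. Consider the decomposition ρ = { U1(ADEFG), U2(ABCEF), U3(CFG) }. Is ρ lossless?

Chase test. Columns are ABCDEFG; row i has aⱼ where attribute j ∈ Ui, else bᵢⱼ.
Initial tableau (one row per fragment):
  row 1: a1 b12 b13 a4 a5 a6 a7
  row 2: a1 a2 a3 b24 a5 a6 b27
  row 3: b31 b32 a3 b34 b35 a6 a7
Rows 2 and 3 agree on C; apply C→AD and equate their AD entries.
Rows 1 and 3 agree on G; apply G→B and equate their B entries.
Rows 1 and 2 agree on A; apply A→G and equate their G entries.
Rows 1 and 2 agree on AE; apply AE→D and equate their D entries.
Rows 1 and 2 agree on G; apply G→B and equate their B entries.
Row 2 is now all distinguished symbols — the join is lossless.

Yes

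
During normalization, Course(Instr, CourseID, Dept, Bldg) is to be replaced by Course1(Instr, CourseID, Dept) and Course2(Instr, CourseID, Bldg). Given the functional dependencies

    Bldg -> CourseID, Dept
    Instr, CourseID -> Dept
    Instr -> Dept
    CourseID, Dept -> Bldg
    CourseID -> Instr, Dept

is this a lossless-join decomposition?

Yes

Common attributes: Course1 ∩ Course2 = {Instr, CourseID}.
Closure of {Instr, CourseID}: Instr, CourseID → Dept applies, adding Dept; CourseID, Dept → Bldg applies, adding Bldg. So (Instr, CourseID)⁺ = {Instr, CourseID, Dept, Bldg}.
This closure contains every attribute of Course1, so Course1 ∩ Course2 → Course1. The join is lossless.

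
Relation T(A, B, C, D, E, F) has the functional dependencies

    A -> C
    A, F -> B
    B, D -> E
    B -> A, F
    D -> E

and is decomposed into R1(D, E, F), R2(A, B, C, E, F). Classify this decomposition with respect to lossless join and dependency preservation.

Lossless test: (E, F)⁺ = {E, F}, which is a superkey of neither fragment — lossy.
Dependency preservation: B, D → E is not contained in any single fragment, but the restricted closure of its left-hand side across the fragments still reaches the right-hand side; the remaining FDs each lie inside some fragment. All dependencies are preserved.

lossy but dependency-preserving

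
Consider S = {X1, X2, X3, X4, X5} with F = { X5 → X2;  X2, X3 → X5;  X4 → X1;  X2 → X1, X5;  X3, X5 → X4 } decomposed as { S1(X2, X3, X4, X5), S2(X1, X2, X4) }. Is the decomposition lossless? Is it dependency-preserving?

lossless and dependency-preserving

Lossless test: (X2, X4)⁺ = {X1, X2, X4, X5}, which contains all of one fragment — lossless.
Dependency preservation: X2 → X1, X5 is not contained in any single fragment, but the restricted closure of its left-hand side across the fragments still reaches the right-hand side; the remaining FDs each lie inside some fragment. All dependencies are preserved.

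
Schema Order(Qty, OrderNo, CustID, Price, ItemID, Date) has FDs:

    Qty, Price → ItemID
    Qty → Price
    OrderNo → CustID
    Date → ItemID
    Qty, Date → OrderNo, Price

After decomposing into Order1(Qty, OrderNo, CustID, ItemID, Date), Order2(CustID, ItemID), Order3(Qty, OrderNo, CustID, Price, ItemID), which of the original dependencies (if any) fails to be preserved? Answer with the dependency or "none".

Qty, Price → ItemID lies within Order3.
Qty → Price lies within Order3.
OrderNo → CustID lies within Order1.
Date → ItemID lies within Order1.
Qty, Date → OrderNo, Price: restricted closure across fragments reaches OrderNo, Price.
Every dependency is enforceable on the fragments, so the decomposition is dependency-preserving.

none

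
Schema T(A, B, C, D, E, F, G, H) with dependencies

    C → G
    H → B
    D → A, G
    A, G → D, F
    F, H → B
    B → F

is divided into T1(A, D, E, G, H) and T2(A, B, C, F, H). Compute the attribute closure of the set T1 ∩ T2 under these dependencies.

T1 ∩ T2 = {A, H}.
H → B applies, adding B
B → F applies, adding F
Closure: {A, B, F, H}.

A, B, F, H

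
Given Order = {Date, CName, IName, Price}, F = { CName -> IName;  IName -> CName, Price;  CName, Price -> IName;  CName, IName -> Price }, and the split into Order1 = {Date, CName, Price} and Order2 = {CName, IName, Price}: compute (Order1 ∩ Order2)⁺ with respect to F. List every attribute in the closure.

CName, IName, Price

Order1 ∩ Order2 = {CName, Price}.
CName → IName applies, adding IName
Closure: {CName, IName, Price}.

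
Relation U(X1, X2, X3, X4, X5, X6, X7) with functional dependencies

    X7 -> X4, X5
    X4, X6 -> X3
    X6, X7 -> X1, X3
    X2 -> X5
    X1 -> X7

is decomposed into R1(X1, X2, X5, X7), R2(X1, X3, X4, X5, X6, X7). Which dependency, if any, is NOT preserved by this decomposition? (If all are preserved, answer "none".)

X7 → X4, X5 lies within R2.
X4, X6 → X3 lies within R2.
X6, X7 → X1, X3 lies within R2.
X2 → X5 lies within R1.
X1 → X7 lies within R1.
Every dependency is enforceable on the fragments, so the decomposition is dependency-preserving.

none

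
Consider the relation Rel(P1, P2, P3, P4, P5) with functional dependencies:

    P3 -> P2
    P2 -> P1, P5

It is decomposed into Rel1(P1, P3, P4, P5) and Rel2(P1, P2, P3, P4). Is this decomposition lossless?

Yes

Common attributes: Rel1 ∩ Rel2 = {P1, P3, P4}.
Closure of {P1, P3, P4}: P3 → P2 applies, adding P2; P2 → P1, P5 applies, adding P5. So (P1, P3, P4)⁺ = {P1, P2, P3, P4, P5}.
This closure contains every attribute of Rel1, so Rel1 ∩ Rel2 → Rel1. The join is lossless.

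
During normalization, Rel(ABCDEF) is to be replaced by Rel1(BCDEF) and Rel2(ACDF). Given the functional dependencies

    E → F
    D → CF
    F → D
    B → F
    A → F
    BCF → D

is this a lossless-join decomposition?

Common attributes: Rel1 ∩ Rel2 = {CDF}.
No dependency enlarges {CDF}, so (CDF)⁺ = {CDF}.
The closure contains neither all of Rel1 = {BCDEF} nor all of Rel2 = {ACDF}, so the common attributes are not a superkey of either fragment. The join is lossy.

No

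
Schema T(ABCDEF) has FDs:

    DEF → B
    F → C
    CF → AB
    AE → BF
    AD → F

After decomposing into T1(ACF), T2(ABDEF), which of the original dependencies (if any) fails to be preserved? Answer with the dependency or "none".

DEF → B lies within T2.
F → C lies within T1.
CF → AB: restricted closure across fragments reaches AB.
AE → BF lies within T2.
AD → F lies within T2.
Every dependency is enforceable on the fragments, so the decomposition is dependency-preserving.

none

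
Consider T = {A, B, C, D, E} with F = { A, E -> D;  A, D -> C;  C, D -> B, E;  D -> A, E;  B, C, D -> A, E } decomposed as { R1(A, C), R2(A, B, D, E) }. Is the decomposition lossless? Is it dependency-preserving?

lossy and not dependency-preserving

Lossless test: (A)⁺ = {A}, which is a superkey of neither fragment — lossy.
Dependency preservation: the restricted closure of {A, D} across the fragments never reaches {C}, so A, D → C cannot be enforced without a join — not preserved.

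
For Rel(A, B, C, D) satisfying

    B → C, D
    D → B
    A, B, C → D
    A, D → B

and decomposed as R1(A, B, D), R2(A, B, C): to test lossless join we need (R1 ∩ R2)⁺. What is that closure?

R1 ∩ R2 = {A, B}.
B → C, D applies, adding C, D
Closure: {A, B, C, D}.

A, B, C, D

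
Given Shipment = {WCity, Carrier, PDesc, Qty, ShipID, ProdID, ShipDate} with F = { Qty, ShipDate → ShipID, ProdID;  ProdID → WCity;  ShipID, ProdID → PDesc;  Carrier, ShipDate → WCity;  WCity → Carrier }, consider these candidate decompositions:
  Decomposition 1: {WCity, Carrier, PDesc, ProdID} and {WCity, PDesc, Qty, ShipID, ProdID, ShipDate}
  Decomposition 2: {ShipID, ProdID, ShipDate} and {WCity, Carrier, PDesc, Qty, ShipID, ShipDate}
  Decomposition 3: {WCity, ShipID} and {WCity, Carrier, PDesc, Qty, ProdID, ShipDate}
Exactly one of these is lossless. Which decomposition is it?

Decomposition 1

Decomposition 1: common = {WCity, PDesc, ProdID}, closure = {WCity, Carrier, PDesc, ProdID} → lossless.
Decomposition 2: common = {ShipID, ShipDate}, closure = {ShipID, ShipDate} → lossy.
Decomposition 3: common = {WCity}, closure = {WCity, Carrier} → lossy.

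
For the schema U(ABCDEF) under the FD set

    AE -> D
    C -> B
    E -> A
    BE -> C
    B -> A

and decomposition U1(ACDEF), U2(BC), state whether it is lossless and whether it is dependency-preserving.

lossless but not dependency-preserving

Lossless test: (C)⁺ = {ABC}, which contains all of one fragment — lossless.
Dependency preservation: the restricted closure of {BE} across the fragments never reaches {C}, so BE → C cannot be enforced without a join — not preserved.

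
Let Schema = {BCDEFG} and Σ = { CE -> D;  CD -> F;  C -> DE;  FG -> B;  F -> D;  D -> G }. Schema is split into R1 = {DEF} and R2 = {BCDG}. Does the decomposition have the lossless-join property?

No

Common attributes: R1 ∩ R2 = {D}.
Closure of {D}: D → G applies, adding G. So (D)⁺ = {DG}.
The closure contains neither all of R1 = {DEF} nor all of R2 = {BCDG}, so the common attributes are not a superkey of either fragment. The join is lossy.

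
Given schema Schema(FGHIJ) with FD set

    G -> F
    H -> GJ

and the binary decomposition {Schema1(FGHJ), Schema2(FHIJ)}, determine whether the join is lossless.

Yes

Common attributes: Schema1 ∩ Schema2 = {FHJ}.
Closure of {FHJ}: H → GJ applies, adding G. So (FHJ)⁺ = {FGHJ}.
This closure contains every attribute of Schema1, so Schema1 ∩ Schema2 → Schema1. The join is lossless.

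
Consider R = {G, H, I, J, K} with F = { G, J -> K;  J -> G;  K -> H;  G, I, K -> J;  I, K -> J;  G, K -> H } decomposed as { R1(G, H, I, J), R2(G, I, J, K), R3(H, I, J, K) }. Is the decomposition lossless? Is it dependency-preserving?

lossless and dependency-preserving

Lossless test (chase): Rows 1 and 2 agree on G, J; apply G, J→K and equate their K entries. Rows 1 and 3 agree on J; apply J→G and equate their G entries. Rows 1 and 2 agree on K; apply K→H and equate their H entries. Row 1 is now all distinguished symbols — the join is lossless.
Dependency preservation: G, K → H is not contained in any single fragment, but the restricted closure of its left-hand side across the fragments still reaches the right-hand side; the remaining FDs each lie inside some fragment. All dependencies are preserved.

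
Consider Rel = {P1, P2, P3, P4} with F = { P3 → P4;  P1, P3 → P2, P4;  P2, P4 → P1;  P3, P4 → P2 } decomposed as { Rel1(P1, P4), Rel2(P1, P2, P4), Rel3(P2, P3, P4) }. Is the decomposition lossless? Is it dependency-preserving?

lossless and dependency-preserving

Lossless test (chase): Rows 2 and 3 agree on P2, P4; apply P2, P4→P1 and equate their P1 entries. Row 3 is now all distinguished symbols — the join is lossless.
Dependency preservation: P1, P3 → P2, P4 is not contained in any single fragment, but the restricted closure of its left-hand side across the fragments still reaches the right-hand side; the remaining FDs each lie inside some fragment. All dependencies are preserved.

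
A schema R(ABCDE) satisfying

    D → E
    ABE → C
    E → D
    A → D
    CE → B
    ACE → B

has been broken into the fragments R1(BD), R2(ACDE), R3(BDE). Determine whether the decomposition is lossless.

No

Chase test. Columns are ABCDE; row i has aⱼ where attribute j ∈ Ri, else bᵢⱼ.
Initial tableau (one row per fragment):
  row 1: b11 a2 b13 a4 b15
  row 2: a1 b22 a3 a4 a5
  row 3: b31 a2 b33 a4 a5
Rows 1 and 2 agree on D; apply D→E and equate their E entries.
No row becomes fully distinguished — the join is lossy.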